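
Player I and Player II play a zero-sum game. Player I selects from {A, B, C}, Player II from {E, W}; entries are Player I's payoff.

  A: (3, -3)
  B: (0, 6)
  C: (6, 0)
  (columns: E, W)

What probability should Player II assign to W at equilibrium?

1/2

Row minima: A → -3, B → 0, C → 0; maximin = 0.
Column maxima: E → 6, W → 6; minimax = 6.
0 ≠ 6, so there is no saddle point; optimal play is mixed.
A is strictly dominated by C, so Player I never plays it.
On the remaining 2×2 (B, C vs E, W):
Let Player I play B with probability p. Expected payoff against E: 0p + 6(1−p) = −6p + 6; against W: 6p + 0(1−p) = 6p.
Setting these equal: −6p + 6 = 6p ⇒ −12p = -6 ⇒ p = 1/2, and the value is (-6)·(1/2) + 6 = 3.
For Player II: with q = P(E), equating B's and C's payoffs gives −6q + 6 = 6q ⇒ q = 1/2.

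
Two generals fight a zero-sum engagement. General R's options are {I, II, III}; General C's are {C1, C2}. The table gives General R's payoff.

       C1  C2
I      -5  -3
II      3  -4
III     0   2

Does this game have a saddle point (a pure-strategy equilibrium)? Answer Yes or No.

No

Row minima: I → -5, II → -4, III → 0; maximin = 0.
Column maxima: C1 → 3, C2 → 2; minimax = 2.
0 ≠ 2, so no pure-strategy equilibrium exists.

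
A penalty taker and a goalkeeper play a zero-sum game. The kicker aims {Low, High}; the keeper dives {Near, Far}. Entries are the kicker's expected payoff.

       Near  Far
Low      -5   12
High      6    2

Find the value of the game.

Row minima: Low → -5, High → 2; maximin = 2.
Column maxima: Near → 6, Far → 12; minimax = 6.
2 ≠ 6, so there is no saddle point; optimal play is mixed.
Let the kicker play Low with probability p. Expected payoff against Near: (-5)p + 6(1−p) = −11p + 6; against Far: 12p + 2(1−p) = 10p + 2.
Setting these equal: −11p + 6 = 10p + 2 ⇒ −21p = -4 ⇒ p = 4/21, and the value is (-11)·(4/21) + 6 = 82/21.
For the keeper: with q = P(Near), equating Low's and High's payoffs gives −17q + 12 = 4q + 2 ⇒ q = 10/21.

82/21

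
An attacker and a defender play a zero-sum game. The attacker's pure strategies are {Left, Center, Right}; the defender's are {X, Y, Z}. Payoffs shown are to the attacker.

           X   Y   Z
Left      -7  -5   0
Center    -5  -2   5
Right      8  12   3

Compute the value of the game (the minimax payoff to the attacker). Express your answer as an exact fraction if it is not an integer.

11/3

Row minima: Left → -7, Center → -5, Right → 3; maximin = 3.
Column maxima: X → 8, Y → 12, Z → 5; minimax = 5.
3 ≠ 5, so there is no saddle point; optimal play is mixed.
Left is strictly dominated by Center, so the attacker never plays it.
Y is strictly dominated by X (it gives the attacker strictly more in every row), so the defender never plays it.
On the remaining 2×2 (Center, Right vs X, Z):
Let the attacker play Center with probability p. Expected payoff against X: (-5)p + 8(1−p) = −13p + 8; against Z: 5p + 3(1−p) = 2p + 3.
Setting these equal: −13p + 8 = 2p + 3 ⇒ −15p = -5 ⇒ p = 1/3, and the value is (-13)·(1/3) + 8 = 11/3.
For the defender: with q = P(X), equating Center's and Right's payoffs gives −10q + 5 = 5q + 3 ⇒ q = 2/15.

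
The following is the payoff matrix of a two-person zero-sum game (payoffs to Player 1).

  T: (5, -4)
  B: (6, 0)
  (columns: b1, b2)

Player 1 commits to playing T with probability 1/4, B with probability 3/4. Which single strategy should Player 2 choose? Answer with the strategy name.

If Player 2 plays b1, Player 1's expected payoff is (1/4)·5 + (3/4)·6 = 23/4.
If Player 2 plays b2, Player 1's expected payoff is (1/4)·(-4) + (3/4)·0 = -1.
Player 2 minimizes Player 1's payoff; the smallest is -1, so the best response is b2.

b2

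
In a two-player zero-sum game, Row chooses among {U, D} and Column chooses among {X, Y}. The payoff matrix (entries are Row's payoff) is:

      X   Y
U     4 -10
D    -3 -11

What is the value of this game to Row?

-10

Row minima: U → -10, D → -11; maximin = -10.
Column maxima: X → 4, Y → -10; minimax = -10.
Since maximin = minimax = -10, there is a saddle point and the value is -10.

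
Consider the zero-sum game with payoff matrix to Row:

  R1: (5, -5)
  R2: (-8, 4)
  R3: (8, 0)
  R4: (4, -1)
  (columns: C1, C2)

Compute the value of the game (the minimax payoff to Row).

8/5

Row minima: R1 → -5, R2 → -8, R3 → 0, R4 → -1; maximin = 0.
Column maxima: C1 → 8, C2 → 4; minimax = 4.
0 ≠ 4, so there is no saddle point; optimal play is mixed.
R1 is strictly dominated by R3, so Row never plays it.
R4 is strictly dominated by R3, so Row never plays it.
On the remaining 2×2 (R2, R3 vs C1, C2):
Let Row play R2 with probability p. Expected payoff against C1: (-8)p + 8(1−p) = −16p + 8; against C2: 4p + 0(1−p) = 4p.
Setting these equal: −16p + 8 = 4p ⇒ −20p = -8 ⇒ p = 2/5, and the value is (-16)·(2/5) + 8 = 8/5.
For Column: with q = P(C1), equating R2's and R3's payoffs gives −12q + 4 = 8q ⇒ q = 1/5.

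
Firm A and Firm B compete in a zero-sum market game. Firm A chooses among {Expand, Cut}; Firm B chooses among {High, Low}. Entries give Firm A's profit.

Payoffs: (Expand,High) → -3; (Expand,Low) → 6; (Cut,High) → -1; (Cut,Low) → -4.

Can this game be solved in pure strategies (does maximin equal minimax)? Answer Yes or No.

Row minima: Expand → -3, Cut → -4; maximin = -3.
Column maxima: High → -1, Low → 6; minimax = -1.
-3 ≠ -1, so no pure-strategy equilibrium exists.

No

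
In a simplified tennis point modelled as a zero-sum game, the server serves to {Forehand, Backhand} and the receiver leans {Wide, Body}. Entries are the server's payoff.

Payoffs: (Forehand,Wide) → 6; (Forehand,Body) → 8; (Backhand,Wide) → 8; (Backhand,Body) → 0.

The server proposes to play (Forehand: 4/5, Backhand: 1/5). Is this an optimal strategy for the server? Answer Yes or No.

Against Wide this mix gives (4/5)·6 + (1/5)·8 = 32/5.
Against Body this mix gives (4/5)·8 + (1/5)·0 = 32/5.
All of the receiver's active replies (Wide, Body) yield 32/5, and no column does worse for the server. The mix makes the receiver indifferent and guarantees 32/5, so it is optimal.

Yes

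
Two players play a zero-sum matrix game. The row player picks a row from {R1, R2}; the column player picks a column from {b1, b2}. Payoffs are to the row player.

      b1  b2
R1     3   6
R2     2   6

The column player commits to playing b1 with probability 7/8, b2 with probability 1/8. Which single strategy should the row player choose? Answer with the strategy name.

Expected payoff of R1: (7/8)·3 + (1/8)·6 = 27/8.
Expected payoff of R2: (7/8)·2 + (1/8)·6 = 5/2.
The largest is 27/8, so the row player's best response is R1.

R1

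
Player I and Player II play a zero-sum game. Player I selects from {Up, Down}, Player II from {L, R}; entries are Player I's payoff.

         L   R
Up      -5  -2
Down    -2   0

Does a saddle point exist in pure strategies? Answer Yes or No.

Yes

Row minima: Up → -5, Down → -2; maximin = -2.
Column maxima: L → -2, R → 0; minimax = -2.
maximin = minimax = -2, so a saddle point exists.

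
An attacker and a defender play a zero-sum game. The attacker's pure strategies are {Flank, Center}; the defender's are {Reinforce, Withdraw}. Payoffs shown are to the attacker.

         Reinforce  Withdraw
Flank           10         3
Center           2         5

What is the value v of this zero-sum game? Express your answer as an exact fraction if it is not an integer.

Row minima: Flank → 3, Center → 2; maximin = 3.
Column maxima: Reinforce → 10, Withdraw → 5; minimax = 5.
3 ≠ 5, so there is no saddle point; optimal play is mixed.
Let the attacker play Flank with probability p. Expected payoff against Reinforce: 10p + 2(1−p) = 8p + 2; against Withdraw: 3p + 5(1−p) = −2p + 5.
Setting these equal: 8p + 2 = −2p + 5 ⇒ 10p = 3 ⇒ p = 3/10, and the value is (8)·(3/10) + 2 = 22/5.
For the defender: with q = P(Reinforce), equating Flank's and Center's payoffs gives 7q + 3 = −3q + 5 ⇒ q = 1/5.

22/5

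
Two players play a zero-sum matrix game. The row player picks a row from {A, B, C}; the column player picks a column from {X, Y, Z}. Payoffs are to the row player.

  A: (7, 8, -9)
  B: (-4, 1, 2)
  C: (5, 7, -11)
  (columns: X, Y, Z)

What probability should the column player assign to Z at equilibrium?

1/2

Row minima: A → -9, B → -4, C → -11; maximin = -4.
Column maxima: X → 7, Y → 8, Z → 2; minimax = 2.
-4 ≠ 2, so there is no saddle point; optimal play is mixed.
C is strictly dominated by A, so the row player never plays it.
Y is strictly dominated by X (it gives the row player strictly more in every row), so the column player never plays it.
On the remaining 2×2 (A, B vs X, Z):
Let the row player play A with probability p. Expected payoff against X: 7p + (-4)(1−p) = 11p − 4; against Z: (-9)p + 2(1−p) = −11p + 2.
Setting these equal: 11p − 4 = −11p + 2 ⇒ 22p = 6 ⇒ p = 3/11, and the value is (11)·(3/11) − 4 = -1.
For the column player: with q = P(X), equating A's and B's payoffs gives 16q − 9 = −6q + 2 ⇒ q = 1/2.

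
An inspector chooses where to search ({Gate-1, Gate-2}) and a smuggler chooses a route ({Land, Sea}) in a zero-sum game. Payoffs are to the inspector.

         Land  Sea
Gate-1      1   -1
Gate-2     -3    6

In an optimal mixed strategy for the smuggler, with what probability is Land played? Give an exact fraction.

Row minima: Gate-1 → -1, Gate-2 → -3; maximin = -1.
Column maxima: Land → 1, Sea → 6; minimax = 1.
-1 ≠ 1, so there is no saddle point; optimal play is mixed.
Let the inspector play Gate-1 with probability p. Expected payoff against Land: 1p + (-3)(1−p) = 4p − 3; against Sea: (-1)p + 6(1−p) = −7p + 6.
Setting these equal: 4p − 3 = −7p + 6 ⇒ 11p = 9 ⇒ p = 9/11, and the value is (4)·(9/11) − 3 = 3/11.
For the smuggler: with q = P(Land), equating Gate-1's and Gate-2's payoffs gives 2q − 1 = −9q + 6 ⇒ q = 7/11.

7/11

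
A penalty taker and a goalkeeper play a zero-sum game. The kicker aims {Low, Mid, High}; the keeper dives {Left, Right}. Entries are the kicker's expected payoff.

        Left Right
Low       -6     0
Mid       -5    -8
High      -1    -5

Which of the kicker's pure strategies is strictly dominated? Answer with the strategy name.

Mid

High gives a strictly higher payoff than Mid against every column: -1 > -5, -5 > -8.
So Mid is strictly dominated and the kicker never plays it.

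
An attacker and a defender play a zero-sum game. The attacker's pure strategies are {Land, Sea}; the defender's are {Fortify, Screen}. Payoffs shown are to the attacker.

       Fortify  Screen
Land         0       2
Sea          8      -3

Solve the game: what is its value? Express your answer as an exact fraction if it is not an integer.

Row minima: Land → 0, Sea → -3; maximin = 0.
Column maxima: Fortify → 8, Screen → 2; minimax = 2.
0 ≠ 2, so there is no saddle point; optimal play is mixed.
Let the attacker play Land with probability p. Expected payoff against Fortify: 0p + 8(1−p) = −8p + 8; against Screen: 2p + (-3)(1−p) = 5p − 3.
Setting these equal: −8p + 8 = 5p − 3 ⇒ −13p = -11 ⇒ p = 11/13, and the value is (-8)·(11/13) + 8 = 16/13.
For the defender: with q = P(Fortify), equating Land's and Sea's payoffs gives −2q + 2 = 11q − 3 ⇒ q = 5/13.

16/13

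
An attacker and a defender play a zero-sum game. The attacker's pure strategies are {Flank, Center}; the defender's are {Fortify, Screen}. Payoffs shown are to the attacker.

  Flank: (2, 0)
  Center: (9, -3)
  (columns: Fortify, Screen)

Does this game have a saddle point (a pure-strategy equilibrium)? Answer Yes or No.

Yes

Row minima: Flank → 0, Center → -3; maximin = 0.
Column maxima: Fortify → 9, Screen → 0; minimax = 0.
maximin = minimax = 0, so a saddle point exists.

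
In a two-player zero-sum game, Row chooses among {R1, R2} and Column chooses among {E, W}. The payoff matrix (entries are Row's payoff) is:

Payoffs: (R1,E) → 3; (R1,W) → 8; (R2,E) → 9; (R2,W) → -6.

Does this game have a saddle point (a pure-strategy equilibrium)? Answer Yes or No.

Row minima: R1 → 3, R2 → -6; maximin = 3.
Column maxima: E → 9, W → 8; minimax = 8.
3 ≠ 8, so no pure-strategy equilibrium exists.

No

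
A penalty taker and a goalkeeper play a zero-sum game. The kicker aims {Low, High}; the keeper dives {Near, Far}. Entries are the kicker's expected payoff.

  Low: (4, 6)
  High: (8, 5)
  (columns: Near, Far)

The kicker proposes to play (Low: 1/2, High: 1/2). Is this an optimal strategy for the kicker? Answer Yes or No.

No

Against Near this mix gives (1/2)·4 + (1/2)·8 = 6.
Against Far this mix gives (1/2)·6 + (1/2)·5 = 11/2.
The keeper will play Far, holding the kicker to 11/2. Shifting weight toward the row that does better against Far would raise this floor (the equalizing mix achieves 28/5 against both Far and Near), so the proposed strategy is not optimal.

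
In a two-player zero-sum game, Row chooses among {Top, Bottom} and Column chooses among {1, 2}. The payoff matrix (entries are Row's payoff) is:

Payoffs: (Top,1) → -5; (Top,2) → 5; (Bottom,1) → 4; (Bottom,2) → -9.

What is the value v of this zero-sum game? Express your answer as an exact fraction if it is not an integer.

Row minima: Top → -5, Bottom → -9; maximin = -5.
Column maxima: 1 → 4, 2 → 5; minimax = 4.
-5 ≠ 4, so there is no saddle point; optimal play is mixed.
Let Row play Top with probability p. Expected payoff against 1: (-5)p + 4(1−p) = −9p + 4; against 2: 5p + (-9)(1−p) = 14p − 9.
Setting these equal: −9p + 4 = 14p − 9 ⇒ −23p = -13 ⇒ p = 13/23, and the value is (-9)·(13/23) + 4 = -25/23.
For Column: with q = P(1), equating Top's and Bottom's payoffs gives −10q + 5 = 13q − 9 ⇒ q = 14/23.

-25/23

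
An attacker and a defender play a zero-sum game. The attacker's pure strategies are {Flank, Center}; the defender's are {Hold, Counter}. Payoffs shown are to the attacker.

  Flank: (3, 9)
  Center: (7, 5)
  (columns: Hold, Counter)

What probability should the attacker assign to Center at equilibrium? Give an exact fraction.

Row minima: Flank → 3, Center → 5; maximin = 5.
Column maxima: Hold → 7, Counter → 9; minimax = 7.
5 ≠ 7, so there is no saddle point; optimal play is mixed.
Let the attacker play Flank with probability p. Expected payoff against Hold: 3p + 7(1−p) = −4p + 7; against Counter: 9p + 5(1−p) = 4p + 5.
Setting these equal: −4p + 7 = 4p + 5 ⇒ −8p = -2 ⇒ p = 1/4, and the value is (-4)·(1/4) + 7 = 6.
For the defender: with q = P(Hold), equating Flank's and Center's payoffs gives −6q + 9 = 2q + 5 ⇒ q = 1/2.

3/4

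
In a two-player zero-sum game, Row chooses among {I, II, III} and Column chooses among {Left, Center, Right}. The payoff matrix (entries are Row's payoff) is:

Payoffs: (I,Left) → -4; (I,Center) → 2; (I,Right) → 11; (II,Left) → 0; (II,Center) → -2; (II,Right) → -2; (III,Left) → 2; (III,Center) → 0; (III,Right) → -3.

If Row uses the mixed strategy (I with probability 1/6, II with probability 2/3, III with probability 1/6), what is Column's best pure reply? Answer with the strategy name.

Center

If Column plays Left, Row's expected payoff is (1/6)·(-4) + (2/3)·0 + (1/6)·2 = -1/3.
If Column plays Center, Row's expected payoff is (1/6)·2 + (2/3)·(-2) + (1/6)·0 = -1.
If Column plays Right, Row's expected payoff is (1/6)·11 + (2/3)·(-2) + (1/6)·(-3) = 0.
Column minimizes Row's payoff; the smallest is -1, so the best response is Center.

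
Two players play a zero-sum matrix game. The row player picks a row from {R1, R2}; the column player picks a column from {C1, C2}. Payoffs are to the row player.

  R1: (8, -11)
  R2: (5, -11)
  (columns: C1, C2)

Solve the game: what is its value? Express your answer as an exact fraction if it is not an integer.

-11

Row minima: R1 → -11, R2 → -11; maximin = -11.
Column maxima: C1 → 8, C2 → -11; minimax = -11.
Since maximin = minimax = -11, there is a saddle point and the value is -11.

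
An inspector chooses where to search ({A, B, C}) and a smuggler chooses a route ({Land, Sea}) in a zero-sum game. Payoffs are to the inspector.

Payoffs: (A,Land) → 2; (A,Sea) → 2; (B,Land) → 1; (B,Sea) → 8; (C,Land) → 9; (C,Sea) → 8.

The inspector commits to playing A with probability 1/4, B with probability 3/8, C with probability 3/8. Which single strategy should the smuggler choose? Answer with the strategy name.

Land

If the smuggler plays Land, the inspector's expected payoff is (1/4)·2 + (3/8)·1 + (3/8)·9 = 17/4.
If the smuggler plays Sea, the inspector's expected payoff is (1/4)·2 + (3/8)·8 + (3/8)·8 = 13/2.
The smuggler minimizes the inspector's payoff; the smallest is 17/4, so the best response is Land.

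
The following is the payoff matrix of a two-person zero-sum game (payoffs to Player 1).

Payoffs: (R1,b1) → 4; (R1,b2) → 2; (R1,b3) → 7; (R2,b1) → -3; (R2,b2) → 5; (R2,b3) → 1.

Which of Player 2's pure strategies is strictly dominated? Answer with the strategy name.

b1 holds Player 1's payoff strictly below b3 in every row: 4 < 7, -3 < 1.
So b3 is strictly dominated for Player 2.

b3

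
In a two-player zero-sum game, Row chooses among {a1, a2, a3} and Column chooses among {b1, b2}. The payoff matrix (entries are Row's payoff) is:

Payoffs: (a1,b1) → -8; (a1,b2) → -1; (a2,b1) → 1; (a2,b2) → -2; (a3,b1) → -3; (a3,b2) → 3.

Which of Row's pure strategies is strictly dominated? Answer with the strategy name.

a3 gives a strictly higher payoff than a1 against every column: -3 > -8, 3 > -1.
So a1 is strictly dominated and Row never plays it.

a1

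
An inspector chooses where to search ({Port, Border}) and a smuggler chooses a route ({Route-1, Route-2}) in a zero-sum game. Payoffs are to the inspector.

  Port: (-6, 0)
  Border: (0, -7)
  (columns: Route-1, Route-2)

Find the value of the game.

Row minima: Port → -6, Border → -7; maximin = -6.
Column maxima: Route-1 → 0, Route-2 → 0; minimax = 0.
-6 ≠ 0, so there is no saddle point; optimal play is mixed.
Let the inspector play Port with probability p. Expected payoff against Route-1: (-6)p + 0(1−p) = −6p; against Route-2: 0p + (-7)(1−p) = 7p − 7.
Setting these equal: −6p = 7p − 7 ⇒ −13p = -7 ⇒ p = 7/13, and the value is (-6)·(7/13) = -42/13.
For the smuggler: with q = P(Route-1), equating Port's and Border's payoffs gives −6q = 7q − 7 ⇒ q = 7/13.

-42/13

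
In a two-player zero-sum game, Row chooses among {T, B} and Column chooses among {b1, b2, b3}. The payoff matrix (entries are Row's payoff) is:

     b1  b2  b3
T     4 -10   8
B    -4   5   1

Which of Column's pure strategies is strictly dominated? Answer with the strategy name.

b1 holds Row's payoff strictly below b3 in every row: 4 < 8, -4 < 1.
So b3 is strictly dominated for Column.

b3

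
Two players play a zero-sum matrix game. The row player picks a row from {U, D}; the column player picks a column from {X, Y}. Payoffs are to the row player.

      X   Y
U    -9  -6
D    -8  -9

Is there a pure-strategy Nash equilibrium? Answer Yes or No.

No

Row minima: U → -9, D → -9; maximin = -9.
Column maxima: X → -8, Y → -6; minimax = -8.
-9 ≠ -8, so no pure-strategy equilibrium exists.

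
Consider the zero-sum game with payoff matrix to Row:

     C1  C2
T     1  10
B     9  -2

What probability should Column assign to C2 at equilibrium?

Row minima: T → 1, B → -2; maximin = 1.
Column maxima: C1 → 9, C2 → 10; minimax = 9.
1 ≠ 9, so there is no saddle point; optimal play is mixed.
Let Row play T with probability p. Expected payoff against C1: 1p + 9(1−p) = −8p + 9; against C2: 10p + (-2)(1−p) = 12p − 2.
Setting these equal: −8p + 9 = 12p − 2 ⇒ −20p = -11 ⇒ p = 11/20, and the value is (-8)·(11/20) + 9 = 23/5.
For Column: with q = P(C1), equating T's and B's payoffs gives −9q + 10 = 11q − 2 ⇒ q = 3/5.

2/5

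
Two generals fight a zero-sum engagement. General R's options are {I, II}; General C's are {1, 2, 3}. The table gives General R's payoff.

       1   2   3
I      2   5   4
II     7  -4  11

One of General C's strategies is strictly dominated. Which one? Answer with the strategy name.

1 holds General R's payoff strictly below 3 in every row: 2 < 4, 7 < 11.
So 3 is strictly dominated for General C.

3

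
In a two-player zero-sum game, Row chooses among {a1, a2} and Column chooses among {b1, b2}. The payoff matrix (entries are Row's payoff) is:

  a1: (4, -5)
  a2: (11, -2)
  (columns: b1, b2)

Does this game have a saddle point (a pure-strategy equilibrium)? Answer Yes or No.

Row minima: a1 → -5, a2 → -2; maximin = -2.
Column maxima: b1 → 11, b2 → -2; minimax = -2.
maximin = minimax = -2, so a saddle point exists.

Yes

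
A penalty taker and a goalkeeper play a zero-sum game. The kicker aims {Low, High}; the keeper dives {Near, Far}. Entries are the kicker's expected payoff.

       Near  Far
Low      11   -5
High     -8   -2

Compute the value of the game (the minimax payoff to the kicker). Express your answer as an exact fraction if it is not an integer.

-31/11

Row minima: Low → -5, High → -8; maximin = -5.
Column maxima: Near → 11, Far → -2; minimax = -2.
-5 ≠ -2, so there is no saddle point; optimal play is mixed.
Let the kicker play Low with probability p. Expected payoff against Near: 11p + (-8)(1−p) = 19p − 8; against Far: (-5)p + (-2)(1−p) = −3p − 2.
Setting these equal: 19p − 8 = −3p − 2 ⇒ 22p = 6 ⇒ p = 3/11, and the value is (19)·(3/11) − 8 = -31/11.
For the keeper: with q = P(Near), equating Low's and High's payoffs gives 16q − 5 = −6q − 2 ⇒ q = 3/22.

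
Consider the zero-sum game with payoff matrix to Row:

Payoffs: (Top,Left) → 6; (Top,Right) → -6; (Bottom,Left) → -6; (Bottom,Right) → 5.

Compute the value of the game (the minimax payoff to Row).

Row minima: Top → -6, Bottom → -6; maximin = -6.
Column maxima: Left → 6, Right → 5; minimax = 5.
-6 ≠ 5, so there is no saddle point; optimal play is mixed.
Let Row play Top with probability p. Expected payoff against Left: 6p + (-6)(1−p) = 12p − 6; against Right: (-6)p + 5(1−p) = −11p + 5.
Setting these equal: 12p − 6 = −11p + 5 ⇒ 23p = 11 ⇒ p = 11/23, and the value is (12)·(11/23) − 6 = -6/23.
For Column: with q = P(Left), equating Top's and Bottom's payoffs gives 12q − 6 = −11q + 5 ⇒ q = 11/23.

-6/23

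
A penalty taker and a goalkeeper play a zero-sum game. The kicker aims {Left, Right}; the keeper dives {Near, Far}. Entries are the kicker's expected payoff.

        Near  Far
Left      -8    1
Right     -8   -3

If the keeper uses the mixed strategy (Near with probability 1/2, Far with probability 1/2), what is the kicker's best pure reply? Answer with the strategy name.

Expected payoff of Left: (1/2)·(-8) + (1/2)·1 = -7/2.
Expected payoff of Right: (1/2)·(-8) + (1/2)·(-3) = -11/2.
The largest is -7/2, so the kicker's best response is Left.

Left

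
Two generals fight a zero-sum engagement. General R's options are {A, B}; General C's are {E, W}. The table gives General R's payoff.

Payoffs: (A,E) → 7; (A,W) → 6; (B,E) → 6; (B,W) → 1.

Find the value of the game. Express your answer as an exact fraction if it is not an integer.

6

Row minima: A → 6, B → 1; maximin = 6.
Column maxima: E → 7, W → 6; minimax = 6.
Since maximin = minimax = 6, there is a saddle point and the value is 6.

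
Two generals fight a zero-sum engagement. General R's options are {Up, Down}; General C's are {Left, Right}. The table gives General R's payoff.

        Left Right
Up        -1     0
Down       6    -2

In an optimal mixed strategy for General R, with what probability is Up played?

Row minima: Up → -1, Down → -2; maximin = -1.
Column maxima: Left → 6, Right → 0; minimax = 0.
-1 ≠ 0, so there is no saddle point; optimal play is mixed.
Let General R play Up with probability p. Expected payoff against Left: (-1)p + 6(1−p) = −7p + 6; against Right: 0p + (-2)(1−p) = 2p − 2.
Setting these equal: −7p + 6 = 2p − 2 ⇒ −9p = -8 ⇒ p = 8/9, and the value is (-7)·(8/9) + 6 = -2/9.
For General C: with q = P(Left), equating Up's and Down's payoffs gives −q = 8q − 2 ⇒ q = 2/9.

8/9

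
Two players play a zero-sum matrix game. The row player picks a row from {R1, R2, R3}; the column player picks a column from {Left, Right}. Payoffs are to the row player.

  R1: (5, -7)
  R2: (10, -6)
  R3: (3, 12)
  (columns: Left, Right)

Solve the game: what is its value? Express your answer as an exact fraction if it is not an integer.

138/25

Row minima: R1 → -7, R2 → -6, R3 → 3; maximin = 3.
Column maxima: Left → 10, Right → 12; minimax = 10.
3 ≠ 10, so there is no saddle point; optimal play is mixed.
R1 is strictly dominated by R2, so the row player never plays it.
On the remaining 2×2 (R2, R3 vs Left, Right):
Let the row player play R2 with probability p. Expected payoff against Left: 10p + 3(1−p) = 7p + 3; against Right: (-6)p + 12(1−p) = −18p + 12.
Setting these equal: 7p + 3 = −18p + 12 ⇒ 25p = 9 ⇒ p = 9/25, and the value is (7)·(9/25) + 3 = 138/25.
For the column player: with q = P(Left), equating R2's and R3's payoffs gives 16q − 6 = −9q + 12 ⇒ q = 18/25.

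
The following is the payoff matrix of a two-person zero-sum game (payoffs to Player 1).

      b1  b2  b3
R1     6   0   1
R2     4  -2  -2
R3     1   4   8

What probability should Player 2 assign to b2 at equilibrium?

5/9

Row minima: R1 → 0, R2 → -2, R3 → 1; maximin = 1.
Column maxima: b1 → 6, b2 → 4, b3 → 8; minimax = 4.
1 ≠ 4, so there is no saddle point; optimal play is mixed.
R2 is strictly dominated by R1, so Player 1 never plays it.
With R2 eliminated, b3 is strictly dominated by b2 (it gives Player 1 strictly more in every remaining row), so Player 2 never plays it.
On the remaining 2×2 (R1, R3 vs b1, b2):
Let Player 1 play R1 with probability p. Expected payoff against b1: 6p + 1(1−p) = 5p + 1; against b2: 0p + 4(1−p) = −4p + 4.
Setting these equal: 5p + 1 = −4p + 4 ⇒ 9p = 3 ⇒ p = 1/3, and the value is (5)·(1/3) + 1 = 8/3.
For Player 2: with q = P(b1), equating R1's and R3's payoffs gives 6q = −3q + 4 ⇒ q = 4/9.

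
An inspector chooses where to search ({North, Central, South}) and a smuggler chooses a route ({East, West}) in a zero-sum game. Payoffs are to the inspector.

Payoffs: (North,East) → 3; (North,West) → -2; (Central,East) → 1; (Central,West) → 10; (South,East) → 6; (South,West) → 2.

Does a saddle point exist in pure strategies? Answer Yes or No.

No

Row minima: North → -2, Central → 1, South → 2; maximin = 2.
Column maxima: East → 6, West → 10; minimax = 6.
2 ≠ 6, so no pure-strategy equilibrium exists.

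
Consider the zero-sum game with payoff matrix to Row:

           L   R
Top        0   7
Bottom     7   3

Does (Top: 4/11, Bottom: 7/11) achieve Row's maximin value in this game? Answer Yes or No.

Yes

Against L this mix gives (4/11)·0 + (7/11)·7 = 49/11.
Against R this mix gives (4/11)·7 + (7/11)·3 = 49/11.
All of Column's active replies (L, R) yield 49/11, and no column does worse for Row. The mix makes Column indifferent and guarantees 49/11, so it is optimal.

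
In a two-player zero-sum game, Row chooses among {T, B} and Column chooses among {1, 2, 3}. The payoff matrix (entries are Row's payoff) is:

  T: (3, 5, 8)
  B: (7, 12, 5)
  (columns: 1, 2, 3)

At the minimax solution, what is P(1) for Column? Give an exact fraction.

3/7

Row minima: T → 3, B → 5; maximin = 5.
Column maxima: 1 → 7, 2 → 12, 3 → 8; minimax = 7.
5 ≠ 7, so there is no saddle point; optimal play is mixed.
2 is strictly dominated by 1 (it gives Row strictly more in every row), so Column never plays it.
On the remaining 2×2 (T, B vs 1, 3):
Let Row play T with probability p. Expected payoff against 1: 3p + 7(1−p) = −4p + 7; against 3: 8p + 5(1−p) = 3p + 5.
Setting these equal: −4p + 7 = 3p + 5 ⇒ −7p = -2 ⇒ p = 2/7, and the value is (-4)·(2/7) + 7 = 41/7.
For Column: with q = P(1), equating T's and B's payoffs gives −5q + 8 = 2q + 5 ⇒ q = 3/7.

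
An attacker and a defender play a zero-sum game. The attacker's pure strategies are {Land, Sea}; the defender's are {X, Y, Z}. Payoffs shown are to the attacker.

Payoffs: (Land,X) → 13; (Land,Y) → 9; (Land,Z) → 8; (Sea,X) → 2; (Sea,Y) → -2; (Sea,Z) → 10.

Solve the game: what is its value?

Row minima: Land → 8, Sea → -2; maximin = 8.
Column maxima: X → 13, Y → 9, Z → 10; minimax = 9.
8 ≠ 9, so there is no saddle point; optimal play is mixed.
X is strictly dominated by Y (it gives the attacker strictly more in every row), so the defender never plays it.
On the remaining 2×2 (Land, Sea vs Y, Z):
Let the attacker play Land with probability p. Expected payoff against Y: 9p + (-2)(1−p) = 11p − 2; against Z: 8p + 10(1−p) = −2p + 10.
Setting these equal: 11p − 2 = −2p + 10 ⇒ 13p = 12 ⇒ p = 12/13, and the value is (11)·(12/13) − 2 = 106/13.
For the defender: with q = P(Y), equating Land's and Sea's payoffs gives q + 8 = −12q + 10 ⇒ q = 2/13.

106/13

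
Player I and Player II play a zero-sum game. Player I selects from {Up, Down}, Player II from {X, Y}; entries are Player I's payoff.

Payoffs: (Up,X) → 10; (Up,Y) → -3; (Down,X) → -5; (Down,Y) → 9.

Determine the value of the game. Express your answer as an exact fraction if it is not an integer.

Row minima: Up → -3, Down → -5; maximin = -3.
Column maxima: X → 10, Y → 9; minimax = 9.
-3 ≠ 9, so there is no saddle point; optimal play is mixed.
Let Player I play Up with probability p. Expected payoff against X: 10p + (-5)(1−p) = 15p − 5; against Y: (-3)p + 9(1−p) = −12p + 9.
Setting these equal: 15p − 5 = −12p + 9 ⇒ 27p = 14 ⇒ p = 14/27, and the value is (15)·(14/27) − 5 = 25/9.
For Player II: with q = P(X), equating Up's and Down's payoffs gives 13q − 3 = −14q + 9 ⇒ q = 4/9.

25/9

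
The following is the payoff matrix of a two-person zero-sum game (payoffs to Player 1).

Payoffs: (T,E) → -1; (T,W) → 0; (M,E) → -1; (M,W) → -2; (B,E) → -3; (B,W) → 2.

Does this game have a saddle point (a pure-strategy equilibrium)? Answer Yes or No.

Row minima: T → -1, M → -2, B → -3; maximin = -1.
Column maxima: E → -1, W → 2; minimax = -1.
maximin = minimax = -1, so a saddle point exists.

Yes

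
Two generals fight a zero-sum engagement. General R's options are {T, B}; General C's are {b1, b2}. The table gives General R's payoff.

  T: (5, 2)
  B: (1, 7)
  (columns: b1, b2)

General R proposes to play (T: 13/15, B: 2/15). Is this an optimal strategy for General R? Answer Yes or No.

Against b1 this mix gives (13/15)·5 + (2/15)·1 = 67/15.
Against b2 this mix gives (13/15)·2 + (2/15)·7 = 8/3.
General C will play b2, holding General R to 8/3. Shifting weight toward the row that does better against b2 would raise this floor (the equalizing mix achieves 11/3 against both b2 and b1), so the proposed strategy is not optimal.

No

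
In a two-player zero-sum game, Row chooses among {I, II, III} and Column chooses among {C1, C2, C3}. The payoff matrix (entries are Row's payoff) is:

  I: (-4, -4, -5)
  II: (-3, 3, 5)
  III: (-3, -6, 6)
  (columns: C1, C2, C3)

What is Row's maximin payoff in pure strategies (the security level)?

-3

Row minima: I → -5, II → -3, III → -6.
The best of these is -3.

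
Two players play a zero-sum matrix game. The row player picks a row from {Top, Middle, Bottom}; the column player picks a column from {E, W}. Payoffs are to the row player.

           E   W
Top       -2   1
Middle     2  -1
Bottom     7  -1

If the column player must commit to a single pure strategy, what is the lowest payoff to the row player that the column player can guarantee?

1

Column maxima: E → 7, W → 1.
The smallest of these is 1.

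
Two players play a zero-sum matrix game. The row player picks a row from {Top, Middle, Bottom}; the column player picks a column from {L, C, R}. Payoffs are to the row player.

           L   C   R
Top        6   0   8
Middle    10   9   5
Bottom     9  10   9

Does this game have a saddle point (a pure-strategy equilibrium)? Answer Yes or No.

Yes

Row minima: Top → 0, Middle → 5, Bottom → 9; maximin = 9.
Column maxima: L → 10, C → 10, R → 9; minimax = 9.
maximin = minimax = 9, so a saddle point exists.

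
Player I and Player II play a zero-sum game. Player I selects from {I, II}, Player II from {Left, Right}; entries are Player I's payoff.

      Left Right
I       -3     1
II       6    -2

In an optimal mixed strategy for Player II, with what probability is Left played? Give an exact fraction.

1/4

Row minima: I → -3, II → -2; maximin = -2.
Column maxima: Left → 6, Right → 1; minimax = 1.
-2 ≠ 1, so there is no saddle point; optimal play is mixed.
Let Player I play I with probability p. Expected payoff against Left: (-3)p + 6(1−p) = −9p + 6; against Right: 1p + (-2)(1−p) = 3p − 2.
Setting these equal: −9p + 6 = 3p − 2 ⇒ −12p = -8 ⇒ p = 2/3, and the value is (-9)·(2/3) + 6 = 0.
For Player II: with q = P(Left), equating I's and II's payoffs gives −4q + 1 = 8q − 2 ⇒ q = 1/4.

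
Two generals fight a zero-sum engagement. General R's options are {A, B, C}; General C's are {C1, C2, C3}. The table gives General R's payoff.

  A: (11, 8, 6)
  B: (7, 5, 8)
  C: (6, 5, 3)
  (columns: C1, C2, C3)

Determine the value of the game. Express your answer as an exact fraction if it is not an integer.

34/5

Row minima: A → 6, B → 5, C → 3; maximin = 6.
Column maxima: C1 → 11, C2 → 8, C3 → 8; minimax = 8.
6 ≠ 8, so there is no saddle point; optimal play is mixed.
C is strictly dominated by A, so General R never plays it.
C1 is strictly dominated by C2 (it gives General R strictly more in every row), so General C never plays it.
On the remaining 2×2 (A, B vs C2, C3):
Let General R play A with probability p. Expected payoff against C2: 8p + 5(1−p) = 3p + 5; against C3: 6p + 8(1−p) = −2p + 8.
Setting these equal: 3p + 5 = −2p + 8 ⇒ 5p = 3 ⇒ p = 3/5, and the value is (3)·(3/5) + 5 = 34/5.
For General C: with q = P(C2), equating A's and B's payoffs gives 2q + 6 = −3q + 8 ⇒ q = 2/5.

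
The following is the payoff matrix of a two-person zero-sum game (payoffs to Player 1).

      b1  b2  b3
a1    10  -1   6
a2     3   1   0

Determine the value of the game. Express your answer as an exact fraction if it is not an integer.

Row minima: a1 → -1, a2 → 0; maximin = 0.
Column maxima: b1 → 10, b2 → 1, b3 → 6; minimax = 1.
0 ≠ 1, so there is no saddle point; optimal play is mixed.
b1 is strictly dominated by b2 (it gives Player 1 strictly more in every row), so Player 2 never plays it.
On the remaining 2×2 (a1, a2 vs b2, b3):
Let Player 1 play a1 with probability p. Expected payoff against b2: (-1)p + 1(1−p) = −2p + 1; against b3: 6p + 0(1−p) = 6p.
Setting these equal: −2p + 1 = 6p ⇒ −8p = -1 ⇒ p = 1/8, and the value is (-2)·(1/8) + 1 = 3/4.
For Player 2: with q = P(b2), equating a1's and a2's payoffs gives −7q + 6 = q ⇒ q = 3/4.

3/4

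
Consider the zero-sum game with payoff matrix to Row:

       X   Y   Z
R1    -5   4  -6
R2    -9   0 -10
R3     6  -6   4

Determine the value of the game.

Row minima: R1 → -6, R2 → -10, R3 → -6; maximin = -6.
Column maxima: X → 6, Y → 4, Z → 4; minimax = 4.
-6 ≠ 4, so there is no saddle point; optimal play is mixed.
R2 is strictly dominated by R1, so Row never plays it.
X is strictly dominated by Z (it gives Row strictly more in every row), so Column never plays it.
On the remaining 2×2 (R1, R3 vs Y, Z):
Let Row play R1 with probability p. Expected payoff against Y: 4p + (-6)(1−p) = 10p − 6; against Z: (-6)p + 4(1−p) = −10p + 4.
Setting these equal: 10p − 6 = −10p + 4 ⇒ 20p = 10 ⇒ p = 1/2, and the value is (10)·(1/2) − 6 = -1.
For Column: with q = P(Y), equating R1's and R3's payoffs gives 10q − 6 = −10q + 4 ⇒ q = 1/2.

-1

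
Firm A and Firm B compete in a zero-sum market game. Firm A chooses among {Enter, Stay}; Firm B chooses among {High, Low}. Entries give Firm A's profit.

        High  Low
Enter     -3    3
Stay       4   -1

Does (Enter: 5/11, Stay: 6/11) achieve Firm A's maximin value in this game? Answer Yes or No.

Against High this mix gives (5/11)·(-3) + (6/11)·4 = 9/11.
Against Low this mix gives (5/11)·3 + (6/11)·(-1) = 9/11.
All of Firm B's active replies (High, Low) yield 9/11, and no column does worse for Firm A. The mix makes Firm B indifferent and guarantees 9/11, so it is optimal.

Yes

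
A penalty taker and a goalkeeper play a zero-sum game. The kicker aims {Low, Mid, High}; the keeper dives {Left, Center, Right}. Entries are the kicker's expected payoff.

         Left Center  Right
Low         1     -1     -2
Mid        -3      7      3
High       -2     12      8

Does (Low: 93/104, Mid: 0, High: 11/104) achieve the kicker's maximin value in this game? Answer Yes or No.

No

Against Left this mix gives (93/104)·1 + (11/104)·(-2) = 71/104.
Against Center this mix gives (93/104)·(-1) + (11/104)·12 = 3/8.
Against Right this mix gives (93/104)·(-2) + (11/104)·8 = -49/52.
The keeper will play Right, holding the kicker to -49/52. Shifting weight toward the row that does better against Right would raise this floor (the equalizing mix achieves 4/13 against both Right and Left), so the proposed strategy is not optimal.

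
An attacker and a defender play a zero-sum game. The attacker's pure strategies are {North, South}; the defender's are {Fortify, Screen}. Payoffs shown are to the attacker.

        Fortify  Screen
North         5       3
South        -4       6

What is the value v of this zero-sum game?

Row minima: North → 3, South → -4; maximin = 3.
Column maxima: Fortify → 5, Screen → 6; minimax = 5.
3 ≠ 5, so there is no saddle point; optimal play is mixed.
Let the attacker play North with probability p. Expected payoff against Fortify: 5p + (-4)(1−p) = 9p − 4; against Screen: 3p + 6(1−p) = −3p + 6.
Setting these equal: 9p − 4 = −3p + 6 ⇒ 12p = 10 ⇒ p = 5/6, and the value is (9)·(5/6) − 4 = 7/2.
For the defender: with q = P(Fortify), equating North's and South's payoffs gives 2q + 3 = −10q + 6 ⇒ q = 1/4.

7/2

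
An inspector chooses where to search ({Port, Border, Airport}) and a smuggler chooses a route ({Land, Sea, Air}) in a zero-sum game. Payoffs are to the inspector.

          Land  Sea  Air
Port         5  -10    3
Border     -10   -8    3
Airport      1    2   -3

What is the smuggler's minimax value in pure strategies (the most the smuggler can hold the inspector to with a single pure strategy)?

Column maxima: Land → 5, Sea → 2, Air → 3.
The smallest of these is 2.

2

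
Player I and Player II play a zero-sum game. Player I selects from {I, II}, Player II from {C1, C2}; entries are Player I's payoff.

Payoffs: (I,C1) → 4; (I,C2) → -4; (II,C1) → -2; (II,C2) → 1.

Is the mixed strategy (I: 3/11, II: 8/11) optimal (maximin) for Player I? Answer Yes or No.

Yes

Against C1 this mix gives (3/11)·4 + (8/11)·(-2) = -4/11.
Against C2 this mix gives (3/11)·(-4) + (8/11)·1 = -4/11.
All of Player II's active replies (C1, C2) yield -4/11, and no column does worse for Player I. The mix makes Player II indifferent and guarantees -4/11, so it is optimal.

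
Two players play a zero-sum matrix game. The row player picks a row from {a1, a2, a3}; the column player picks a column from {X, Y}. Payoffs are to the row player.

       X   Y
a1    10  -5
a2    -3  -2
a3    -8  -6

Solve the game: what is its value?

-35/16

Row minima: a1 → -5, a2 → -3, a3 → -8; maximin = -3.
Column maxima: X → 10, Y → -2; minimax = -2.
-3 ≠ -2, so there is no saddle point; optimal play is mixed.
a3 is strictly dominated by a1, so the row player never plays it.
On the remaining 2×2 (a1, a2 vs X, Y):
Let the row player play a1 with probability p. Expected payoff against X: 10p + (-3)(1−p) = 13p − 3; against Y: (-5)p + (-2)(1−p) = −3p − 2.
Setting these equal: 13p − 3 = −3p − 2 ⇒ 16p = 1 ⇒ p = 1/16, and the value is (13)·(1/16) − 3 = -35/16.
For the column player: with q = P(X), equating a1's and a2's payoffs gives 15q − 5 = −q − 2 ⇒ q = 3/16.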